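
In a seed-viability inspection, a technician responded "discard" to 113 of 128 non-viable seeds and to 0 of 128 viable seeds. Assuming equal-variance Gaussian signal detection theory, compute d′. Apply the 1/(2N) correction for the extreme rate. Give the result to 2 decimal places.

d′ = 3.85

The false-alarm rate is 0/128 = 0, so apply the 1/(2N) correction: FA → 1/(2·128) = 0.00391.
z(H) = z(0.88281) = 1.189
z(FA) = z(0.00391) = -2.660
d' = 1.189 − (-2.660) = 3.849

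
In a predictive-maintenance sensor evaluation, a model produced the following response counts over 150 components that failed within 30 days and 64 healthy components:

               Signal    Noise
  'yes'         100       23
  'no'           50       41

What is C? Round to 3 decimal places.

C = -0.035

H = 100/150 = 0.6667
FA = 23/64 = 0.3594
z(H) = z(0.6667) = 0.4308
z(FA) = z(0.3594) = -0.3601
c = −½·[z(H) + z(FA)] = −0.5 × (0.4308 + (-0.3601)) = -0.03535
c < 0: the model has a liberal response bias.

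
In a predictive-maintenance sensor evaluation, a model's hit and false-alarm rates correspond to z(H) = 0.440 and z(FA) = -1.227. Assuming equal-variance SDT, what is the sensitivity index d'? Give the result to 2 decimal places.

d' = z(H) − z(FA) = 0.440 − (-1.227) = 1.667

d' = 1.67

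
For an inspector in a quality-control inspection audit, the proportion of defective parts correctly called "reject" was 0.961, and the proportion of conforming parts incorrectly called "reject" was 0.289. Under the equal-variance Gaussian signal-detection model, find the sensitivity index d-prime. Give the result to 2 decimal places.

d-prime = 2.32

z(H) = 1.7624
z(FA) = -0.5563
d' = z(H) − z(FA) = 1.7624 − (-0.5563) = 2.3187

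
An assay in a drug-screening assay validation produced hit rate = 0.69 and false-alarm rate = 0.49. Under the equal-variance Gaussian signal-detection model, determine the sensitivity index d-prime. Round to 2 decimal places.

z(H) = z(0.69) = 0.4959
z(FA) = z(0.49) = -0.0251
d' = z(H) − z(FA) = 0.4959 − (-0.0251) = 0.5210

d-prime = 0.52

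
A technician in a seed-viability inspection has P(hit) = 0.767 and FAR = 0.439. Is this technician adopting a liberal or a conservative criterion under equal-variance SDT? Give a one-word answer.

liberal

z(H) = 0.729, z(FA) = -0.154
c = −½·(z(H) + z(FA)) = -0.2875
c < 0 → liberal criterion (biased toward responding “yes”).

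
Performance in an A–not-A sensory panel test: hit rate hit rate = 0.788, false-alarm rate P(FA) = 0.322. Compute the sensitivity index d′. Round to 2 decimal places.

d′ = 1.26

z(H) = z(0.788) = 0.7995
z(FA) = z(0.322) = -0.4621
d' = z(H) − z(FA) = 0.7995 − (-0.4621) = 1.2616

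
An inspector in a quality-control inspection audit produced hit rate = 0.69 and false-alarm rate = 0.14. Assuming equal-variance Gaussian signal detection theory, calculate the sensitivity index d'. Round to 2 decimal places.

z(H) = 0.4959
z(FA) = -1.0803
d' = z(H) − z(FA) = 0.4959 − (-1.0803) = 1.5762

d' = 1.58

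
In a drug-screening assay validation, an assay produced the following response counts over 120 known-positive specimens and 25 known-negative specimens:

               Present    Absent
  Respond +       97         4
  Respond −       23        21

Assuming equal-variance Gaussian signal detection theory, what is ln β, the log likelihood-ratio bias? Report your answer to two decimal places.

H = 97/120 = 0.8083
FA = 4/25 = 0.1600
Φ⁻¹(0.8083) = 0.872, Φ⁻¹(0.1600) = -0.994
ln β = −½·[z(H)² − z(FA)²] = −0.5 × (0.760 − 0.988) = 0.114

ln β = 0.11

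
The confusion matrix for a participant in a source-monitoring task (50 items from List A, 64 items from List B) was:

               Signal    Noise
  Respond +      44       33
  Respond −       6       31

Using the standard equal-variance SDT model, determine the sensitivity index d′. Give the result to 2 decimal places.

H = 44/50 = 0.8800
FA = 33/64 = 0.5156
Φ⁻¹(0.8800) = 1.1750, Φ⁻¹(0.5156) = 0.0391
d' = z(H) − z(FA) = 1.1750 − 0.0391 = 1.1359

d′ = 1.14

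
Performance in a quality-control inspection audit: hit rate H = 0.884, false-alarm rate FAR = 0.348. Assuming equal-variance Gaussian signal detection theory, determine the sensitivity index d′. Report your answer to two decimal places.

d′ = 1.59

Φ⁻¹(H) = 1.195
Φ⁻¹(FA) = -0.391
d' = z(H) − z(FA) = 1.195 − (-0.391) = 1.586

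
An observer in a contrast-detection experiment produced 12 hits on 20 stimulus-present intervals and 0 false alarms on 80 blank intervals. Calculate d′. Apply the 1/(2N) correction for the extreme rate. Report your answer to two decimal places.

The false-alarm rate is 0/80 = 0, so apply the 1/(2N) correction: FA → 1/(2·80) = 0.00625.
z(H) = z(0.60000) = 0.253
z(FA) = z(0.00625) = -2.498
d' = 0.253 − (-2.498) = 2.751

d′ = 2.75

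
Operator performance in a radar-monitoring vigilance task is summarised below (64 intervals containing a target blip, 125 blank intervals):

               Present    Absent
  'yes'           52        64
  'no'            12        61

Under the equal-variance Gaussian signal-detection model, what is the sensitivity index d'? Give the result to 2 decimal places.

H = 52/64 = 0.8125
FA = 64/125 = 0.5120
z(H) = z(0.8125) = 0.887
z(FA) = z(0.5120) = 0.030
d' = z(H) − z(FA) = 0.887 − 0.030 = 0.857

d' = 0.86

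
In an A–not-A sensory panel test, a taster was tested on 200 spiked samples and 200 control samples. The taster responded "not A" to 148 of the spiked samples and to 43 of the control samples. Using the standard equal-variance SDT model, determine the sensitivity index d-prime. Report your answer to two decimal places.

H = 148/200 = 0.7400
FA = 43/200 = 0.2150
z(0.7400) = 0.643, z(0.2150) = -0.789
d' = z(H) − z(FA) = 0.643 − (-0.789) = 1.432

d-prime = 1.43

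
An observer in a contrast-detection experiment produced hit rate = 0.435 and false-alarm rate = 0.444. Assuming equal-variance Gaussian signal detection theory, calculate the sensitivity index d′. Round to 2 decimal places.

Φ⁻¹(H) = -0.164
Φ⁻¹(FA) = -0.141
d' = z(H) − z(FA) = -0.164 − (-0.141) = -0.023

d′ = -0.02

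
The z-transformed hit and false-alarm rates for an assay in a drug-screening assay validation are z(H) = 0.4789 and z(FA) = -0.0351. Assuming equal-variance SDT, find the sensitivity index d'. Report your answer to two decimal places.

d' = 0.51

d' = z(H) − z(FA) = 0.4789 − (-0.0351) = 0.5140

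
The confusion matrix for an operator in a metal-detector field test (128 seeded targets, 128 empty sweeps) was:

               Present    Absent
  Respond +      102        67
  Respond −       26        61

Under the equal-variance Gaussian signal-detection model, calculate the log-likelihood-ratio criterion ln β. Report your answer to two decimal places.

ln β = -0.34

H = 102/128 = 0.7969
FA = 67/128 = 0.5234
z(0.7969) = 0.831, z(0.5234) = 0.059
ln β = −½·[z(H)² − z(FA)²] = −0.5 × (0.691 − 0.003) = -0.344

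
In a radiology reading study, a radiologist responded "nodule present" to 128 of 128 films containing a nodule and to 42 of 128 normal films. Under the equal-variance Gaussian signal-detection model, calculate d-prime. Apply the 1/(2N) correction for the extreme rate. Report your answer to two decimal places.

d-prime = 3.11

The hit rate is 128/128 = 1, so apply the 1/(2N) correction: H → 1 − 1/(2·128) = 0.99609.
z(H) = z(0.99609) = 2.660
z(FA) = z(0.32812) = -0.445
d' = 2.660 − (-0.445) = 3.105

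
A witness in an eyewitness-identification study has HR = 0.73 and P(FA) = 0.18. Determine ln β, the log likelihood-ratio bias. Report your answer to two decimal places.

z(H) = 0.613
z(FA) = -0.915
ln β = −½·[z(H)² − z(FA)²] = −0.5 × (0.376 − 0.837) = 0.2305

ln β = 0.23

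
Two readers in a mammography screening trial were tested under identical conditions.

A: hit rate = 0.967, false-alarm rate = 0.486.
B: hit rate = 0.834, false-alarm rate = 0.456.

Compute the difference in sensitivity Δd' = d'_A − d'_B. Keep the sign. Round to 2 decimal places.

A: z(0.967) = 1.838, z(0.486) = -0.035, d' = 1.873
B: z(0.834) = 0.970, z(0.456) = -0.111, d' = 1.081
Δd' = d'_A − d'_B = 1.873 − 1.081 = 0.792
A has the higher sensitivity.

Δd' = 0.79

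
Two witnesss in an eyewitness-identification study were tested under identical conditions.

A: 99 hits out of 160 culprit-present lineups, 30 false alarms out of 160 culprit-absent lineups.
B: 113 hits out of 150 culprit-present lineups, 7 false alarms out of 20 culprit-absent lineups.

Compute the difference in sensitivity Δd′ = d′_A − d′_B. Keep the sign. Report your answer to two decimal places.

Δd′ = 0.12

A: z(0.6188) = 0.302, z(0.1875) = -0.887, d' = 1.189
B: z(0.7533) = 0.685, z(0.3500) = -0.385, d' = 1.070
Δd' = d'_A − d'_B = 1.189 − 1.070 = 0.119
A has the higher sensitivity.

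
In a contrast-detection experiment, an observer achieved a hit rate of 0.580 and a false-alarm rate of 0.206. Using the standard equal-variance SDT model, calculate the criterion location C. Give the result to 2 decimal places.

C = 0.31

z(H) = z(0.580) = 0.2019
z(FA) = z(0.206) = -0.8204
c = −½·[z(H) + z(FA)] = −0.5 × (0.2019 + (-0.8204)) = 0.30925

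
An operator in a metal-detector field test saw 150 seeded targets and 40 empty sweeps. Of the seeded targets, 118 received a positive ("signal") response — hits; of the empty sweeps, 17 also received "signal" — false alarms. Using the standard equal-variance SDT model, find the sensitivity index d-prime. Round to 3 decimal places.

d-prime = 0.984

H = 118/150 = 0.7867
FA = 17/40 = 0.4250
z(0.7867) = 0.7950, z(0.4250) = -0.1891
d' = z(H) − z(FA) = 0.7950 − (-0.1891) = 0.9841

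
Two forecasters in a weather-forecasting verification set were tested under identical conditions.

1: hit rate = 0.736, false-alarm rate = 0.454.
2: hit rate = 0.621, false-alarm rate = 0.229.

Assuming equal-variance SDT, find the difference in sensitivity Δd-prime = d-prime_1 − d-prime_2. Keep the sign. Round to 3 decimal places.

Δd-prime = -0.304

1: z(0.736) = 0.6311, z(0.454) = -0.1156, d' = 0.7467
2: z(0.621) = 0.3081, z(0.229) = -0.7421, d' = 1.0502
Δd' = d'_1 − d'_2 = 0.7467 − 1.0502 = -0.3035
2 has the higher sensitivity.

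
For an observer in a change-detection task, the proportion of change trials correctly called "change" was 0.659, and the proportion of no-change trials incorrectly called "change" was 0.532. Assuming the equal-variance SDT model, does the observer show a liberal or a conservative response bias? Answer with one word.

liberal

z(H) = 0.410, z(FA) = 0.080
c = −½·(z(H) + z(FA)) = -0.245
c < 0 → liberal criterion (biased toward responding “yes”).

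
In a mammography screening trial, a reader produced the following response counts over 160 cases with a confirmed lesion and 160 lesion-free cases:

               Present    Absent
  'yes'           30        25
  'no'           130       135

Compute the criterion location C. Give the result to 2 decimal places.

C = 0.95

H = 30/160 = 0.1875
FA = 25/160 = 0.1562
z(H) = -0.887
z(FA) = -1.010
c = −½·[z(H) + z(FA)] = −0.5 × (-0.887 + (-1.010)) = 0.9485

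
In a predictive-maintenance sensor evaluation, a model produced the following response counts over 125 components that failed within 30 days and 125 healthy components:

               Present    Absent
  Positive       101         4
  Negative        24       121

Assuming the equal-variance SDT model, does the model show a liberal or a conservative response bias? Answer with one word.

conservative

z(H) = 0.871, z(FA) = -1.852
c = −½·(z(H) + z(FA)) = 0.4905
c > 0 → conservative criterion (biased toward responding “no”).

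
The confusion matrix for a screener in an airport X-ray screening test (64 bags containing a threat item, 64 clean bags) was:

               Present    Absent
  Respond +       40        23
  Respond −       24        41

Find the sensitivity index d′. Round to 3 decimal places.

H = 40/64 = 0.6250
FA = 23/64 = 0.3594
Φ⁻¹(H) = 0.3186
Φ⁻¹(FA) = -0.3601
d' = z(H) − z(FA) = 0.3186 − (-0.3601) = 0.6787

d′ = 0.679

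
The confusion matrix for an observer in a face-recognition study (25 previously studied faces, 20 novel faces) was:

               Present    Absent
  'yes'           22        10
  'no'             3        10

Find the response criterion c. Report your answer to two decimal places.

c = -0.59

H = 22/25 = 0.8800
FA = 10/20 = 0.5000
Φ⁻¹(H) = Φ⁻¹(0.8800) = 1.1750
Φ⁻¹(FA) = Φ⁻¹(0.5000) = 0.0000
c = −½·[z(H) + z(FA)] = −0.5 × (1.1750 + 0.0000) = -0.5875
c < 0: the observer has a liberal response bias.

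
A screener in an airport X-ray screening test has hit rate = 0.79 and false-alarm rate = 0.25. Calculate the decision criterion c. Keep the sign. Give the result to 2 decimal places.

Φ⁻¹(H) = 0.8064
Φ⁻¹(FA) = -0.6745
c = −½·[z(H) + z(FA)] = −0.5 × (0.8064 + (-0.6745)) = -0.06595

c = -0.07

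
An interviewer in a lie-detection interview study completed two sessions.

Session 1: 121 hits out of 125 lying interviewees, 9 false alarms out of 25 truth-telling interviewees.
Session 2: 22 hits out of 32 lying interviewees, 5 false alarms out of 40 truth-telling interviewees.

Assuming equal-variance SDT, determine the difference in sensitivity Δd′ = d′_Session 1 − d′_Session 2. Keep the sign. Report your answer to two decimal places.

Session 1: z(0.9680) = 1.852, z(0.3600) = -0.358, d' = 2.210
Session 2: z(0.6875) = 0.489, z(0.1250) = -1.150, d' = 1.639
Δd' = d'_Session 1 − d'_Session 2 = 2.210 − 1.639 = 0.571
Session 1 has the higher sensitivity.

Δd′ = 0.57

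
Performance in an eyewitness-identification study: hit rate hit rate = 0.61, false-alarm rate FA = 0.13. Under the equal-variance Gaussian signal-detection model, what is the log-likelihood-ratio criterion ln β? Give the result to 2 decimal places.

ln β = 0.60

Φ⁻¹(0.61) = 0.279, Φ⁻¹(0.13) = -1.126
ln β = −½·[z(H)² − z(FA)²] = −0.5 × (0.078 − 1.268) = 0.595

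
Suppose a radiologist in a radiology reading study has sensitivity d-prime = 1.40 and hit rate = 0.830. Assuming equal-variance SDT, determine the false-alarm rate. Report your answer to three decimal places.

false-alarm rate = 0.328

z(hit rate) = z(0.830) = 0.9542
z(FA) = z(H) − d' = 0.9542 − 1.40 = -0.4458
false-alarm rate = Φ(-0.4458) = 0.3279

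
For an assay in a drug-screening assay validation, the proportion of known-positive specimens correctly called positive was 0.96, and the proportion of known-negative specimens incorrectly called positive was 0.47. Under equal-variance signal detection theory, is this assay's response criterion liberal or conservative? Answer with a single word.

z(H) = 1.751, z(FA) = -0.075
c = −½·(z(H) + z(FA)) = -0.838
c < 0 → liberal criterion (biased toward responding “yes”).

liberal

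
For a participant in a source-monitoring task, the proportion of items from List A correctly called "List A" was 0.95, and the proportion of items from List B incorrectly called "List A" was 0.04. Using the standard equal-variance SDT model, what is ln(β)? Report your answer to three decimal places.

Φ⁻¹(0.95) = 1.6449, Φ⁻¹(0.04) = -1.7507
ln β = −½·[z(H)² − z(FA)²] = −0.5 × (2.7057 − 3.0650) = 0.17965

ln β = 0.180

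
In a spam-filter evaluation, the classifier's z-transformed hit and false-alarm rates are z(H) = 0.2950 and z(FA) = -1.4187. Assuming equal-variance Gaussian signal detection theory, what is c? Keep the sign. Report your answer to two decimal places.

c = −½·[z(H) + z(FA)] = −½·(0.2950 + (-1.4187)) = 0.56185

c = 0.56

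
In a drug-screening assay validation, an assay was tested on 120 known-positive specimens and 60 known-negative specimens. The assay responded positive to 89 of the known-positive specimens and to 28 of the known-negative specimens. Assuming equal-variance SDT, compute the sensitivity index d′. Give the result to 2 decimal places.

d′ = 0.73

H = 89/120 = 0.7417
FA = 28/60 = 0.4667
Φ⁻¹(H) = 0.649
Φ⁻¹(FA) = -0.084
d' = z(H) − z(FA) = 0.649 − (-0.084) = 0.733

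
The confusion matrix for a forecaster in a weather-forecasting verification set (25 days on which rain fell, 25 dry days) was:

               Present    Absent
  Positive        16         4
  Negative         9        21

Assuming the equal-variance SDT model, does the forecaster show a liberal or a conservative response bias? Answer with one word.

conservative

z(H) = 0.358, z(FA) = -0.994
c = −½·(z(H) + z(FA)) = 0.318
c > 0 → conservative criterion (biased toward responding “no”).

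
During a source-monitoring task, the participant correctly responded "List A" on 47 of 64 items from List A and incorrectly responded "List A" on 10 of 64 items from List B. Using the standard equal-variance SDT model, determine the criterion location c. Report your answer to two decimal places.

H = 47/64 = 0.7344
FA = 10/64 = 0.1562
z(H) = 0.626
z(FA) = -1.010
c = −½·[z(H) + z(FA)] = −0.5 × (0.626 + (-1.010)) = 0.192
c > 0: the participant has a conservative response bias.

c = 0.19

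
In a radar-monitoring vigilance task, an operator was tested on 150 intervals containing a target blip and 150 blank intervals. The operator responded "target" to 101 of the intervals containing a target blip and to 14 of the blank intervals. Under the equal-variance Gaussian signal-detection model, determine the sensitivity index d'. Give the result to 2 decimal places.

d' = 1.77

H = 101/150 = 0.6733
FA = 14/150 = 0.0933
Φ⁻¹(H) = Φ⁻¹(0.6733) = 0.449
Φ⁻¹(FA) = Φ⁻¹(0.0933) = -1.321
d' = z(H) − z(FA) = 0.449 − (-1.321) = 1.770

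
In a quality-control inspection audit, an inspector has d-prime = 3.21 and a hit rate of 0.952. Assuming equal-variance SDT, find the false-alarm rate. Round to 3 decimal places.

false-alarm rate = 0.061

z(hit rate) = z(0.952) = 1.6646
z(FA) = z(H) − d' = 1.6646 − 3.21 = -1.5454
false-alarm rate = Φ(-1.5454) = 0.0611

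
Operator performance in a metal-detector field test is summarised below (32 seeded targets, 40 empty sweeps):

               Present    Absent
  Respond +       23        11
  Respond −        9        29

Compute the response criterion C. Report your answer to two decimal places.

C = 0.01

H = 23/32 = 0.7188
FA = 11/40 = 0.2750
z(H) = 0.579
z(FA) = -0.598
c = −½·[z(H) + z(FA)] = −0.5 × (0.579 + (-0.598)) = 0.0095
c > 0: the operator has a conservative response bias.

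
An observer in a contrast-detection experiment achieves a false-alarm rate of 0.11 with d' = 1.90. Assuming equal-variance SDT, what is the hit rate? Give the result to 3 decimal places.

z(false-alarm rate) = z(0.11) = -1.2265
z(H) = z(FA) + d' = -1.2265 + 1.90 = 0.6735
hit rate = Φ(0.6735) = 0.7497

hit rate = 0.750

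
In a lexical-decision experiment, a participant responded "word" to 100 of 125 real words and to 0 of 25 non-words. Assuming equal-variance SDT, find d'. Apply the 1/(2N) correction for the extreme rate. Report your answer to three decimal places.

d' = 2.895

The false-alarm rate is 0/25 = 0, so apply the 1/(2N) correction: FA → 1/(2·25) = 0.02000.
z(H) = z(0.80000) = 0.8416
z(FA) = z(0.02000) = -2.0537
d' = 0.8416 − (-2.0537) = 2.8953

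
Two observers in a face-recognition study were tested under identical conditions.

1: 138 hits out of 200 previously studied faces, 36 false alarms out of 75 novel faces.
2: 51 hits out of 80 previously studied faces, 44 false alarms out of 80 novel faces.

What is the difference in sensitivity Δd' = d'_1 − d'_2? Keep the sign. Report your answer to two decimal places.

Δd' = 0.32

1: z(0.6900) = 0.496, z(0.4800) = -0.050, d' = 0.546
2: z(0.6375) = 0.352, z(0.5500) = 0.126, d' = 0.226
Δd' = d'_1 − d'_2 = 0.546 − 0.226 = 0.320
1 has the higher sensitivity.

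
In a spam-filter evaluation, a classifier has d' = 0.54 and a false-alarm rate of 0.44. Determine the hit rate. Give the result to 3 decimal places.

hit rate = 0.651

z(false-alarm rate) = z(0.44) = -0.1510
z(H) = z(FA) + d' = -0.1510 + 0.54 = 0.3890
hit rate = Φ(0.3890) = 0.6514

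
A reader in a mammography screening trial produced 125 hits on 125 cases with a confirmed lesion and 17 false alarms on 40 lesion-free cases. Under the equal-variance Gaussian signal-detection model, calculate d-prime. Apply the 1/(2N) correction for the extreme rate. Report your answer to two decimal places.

The hit rate is 125/125 = 1, so apply the 1/(2N) correction: H → 1 − 1/(2·125) = 0.99600.
z(H) = z(0.99600) = 2.652
z(FA) = z(0.42500) = -0.189
d' = 2.652 − (-0.189) = 2.841

d-prime = 2.84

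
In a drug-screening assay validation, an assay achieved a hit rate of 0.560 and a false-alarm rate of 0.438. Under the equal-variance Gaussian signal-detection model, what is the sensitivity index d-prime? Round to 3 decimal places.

d-prime = 0.307

z(H) = 0.1510
z(FA) = -0.1560
d' = z(H) − z(FA) = 0.1510 − (-0.1560) = 0.3070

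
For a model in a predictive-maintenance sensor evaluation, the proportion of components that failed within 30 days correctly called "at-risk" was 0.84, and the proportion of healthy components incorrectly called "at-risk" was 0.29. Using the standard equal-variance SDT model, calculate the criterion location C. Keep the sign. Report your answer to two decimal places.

Φ⁻¹(H) = Φ⁻¹(0.84) = 0.9945
Φ⁻¹(FA) = Φ⁻¹(0.29) = -0.5534
c = −½·[z(H) + z(FA)] = −0.5 × (0.9945 + (-0.5534)) = -0.22055
c < 0: the model has a liberal response bias.

C = -0.22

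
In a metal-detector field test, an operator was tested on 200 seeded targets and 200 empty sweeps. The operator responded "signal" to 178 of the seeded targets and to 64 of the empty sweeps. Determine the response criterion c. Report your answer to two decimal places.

H = 178/200 = 0.8900
FA = 64/200 = 0.3200
z(H) = 1.227
z(FA) = -0.468
c = −½·[z(H) + z(FA)] = −0.5 × (1.227 + (-0.468)) = -0.3795
c < 0: the operator has a liberal response bias.

c = -0.38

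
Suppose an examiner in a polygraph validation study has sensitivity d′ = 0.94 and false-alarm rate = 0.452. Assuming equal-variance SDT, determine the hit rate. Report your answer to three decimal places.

z(false-alarm rate) = z(0.452) = -0.1206
z(H) = z(FA) + d' = -0.1206 + 0.94 = 0.8194
hit rate = Φ(0.8194) = 0.7937

hit rate = 0.794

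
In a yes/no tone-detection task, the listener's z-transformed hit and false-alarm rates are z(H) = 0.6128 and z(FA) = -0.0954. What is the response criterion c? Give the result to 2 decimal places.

c = -0.26

c = −½·[z(H) + z(FA)] = −½·(0.6128 + (-0.0954)) = -0.2587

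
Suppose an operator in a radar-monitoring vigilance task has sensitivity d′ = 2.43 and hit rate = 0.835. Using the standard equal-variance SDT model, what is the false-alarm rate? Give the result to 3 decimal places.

z(hit rate) = z(0.835) = 0.9741
z(FA) = z(H) − d' = 0.9741 − 2.43 = -1.4559
false-alarm rate = Φ(-1.4559) = 0.0727

false-alarm rate = 0.073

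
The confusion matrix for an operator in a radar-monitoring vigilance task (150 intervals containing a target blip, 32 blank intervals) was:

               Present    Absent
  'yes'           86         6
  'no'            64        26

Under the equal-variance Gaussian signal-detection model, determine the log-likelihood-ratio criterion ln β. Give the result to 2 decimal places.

H = 86/150 = 0.5733
FA = 6/32 = 0.1875
z(H) = z(0.5733) = 0.185
z(FA) = z(0.1875) = -0.887
ln β = −½·[z(H)² − z(FA)²] = −0.5 × (0.034 − 0.787) = 0.3765

ln β = 0.38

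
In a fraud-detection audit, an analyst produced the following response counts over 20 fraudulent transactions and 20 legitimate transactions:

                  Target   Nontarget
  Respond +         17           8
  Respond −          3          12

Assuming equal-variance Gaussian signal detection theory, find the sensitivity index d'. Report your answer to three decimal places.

H = 17/20 = 0.8500
FA = 8/20 = 0.4000
z(0.8500) = 1.0364, z(0.4000) = -0.2533
d' = z(H) − z(FA) = 1.0364 − (-0.2533) = 1.2897

d' = 1.290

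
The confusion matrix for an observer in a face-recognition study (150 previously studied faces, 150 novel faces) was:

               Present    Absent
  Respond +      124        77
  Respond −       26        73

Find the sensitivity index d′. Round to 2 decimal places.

H = 124/150 = 0.8267
FA = 77/150 = 0.5133
Φ⁻¹(H) = 0.941
Φ⁻¹(FA) = 0.033
d' = z(H) − z(FA) = 0.941 − 0.033 = 0.908

d′ = 0.91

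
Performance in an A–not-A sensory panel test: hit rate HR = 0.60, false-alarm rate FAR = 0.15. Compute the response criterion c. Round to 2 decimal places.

z(0.60) = 0.2533, z(0.15) = -1.0364
c = −½·[z(H) + z(FA)] = −0.5 × (0.2533 + (-1.0364)) = 0.39155

c = 0.39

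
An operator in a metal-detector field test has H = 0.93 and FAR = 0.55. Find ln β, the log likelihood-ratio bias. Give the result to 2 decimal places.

ln β = -1.08

z(H) = 1.476
z(FA) = 0.126
ln β = −½·[z(H)² − z(FA)²] = −0.5 × (2.179 − 0.016) = -1.0815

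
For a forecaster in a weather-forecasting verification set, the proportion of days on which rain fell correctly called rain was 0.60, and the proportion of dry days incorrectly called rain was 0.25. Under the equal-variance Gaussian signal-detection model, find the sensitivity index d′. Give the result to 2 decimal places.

z(H) = 0.2533
z(FA) = -0.6745
d' = z(H) − z(FA) = 0.2533 − (-0.6745) = 0.9278

d′ = 0.93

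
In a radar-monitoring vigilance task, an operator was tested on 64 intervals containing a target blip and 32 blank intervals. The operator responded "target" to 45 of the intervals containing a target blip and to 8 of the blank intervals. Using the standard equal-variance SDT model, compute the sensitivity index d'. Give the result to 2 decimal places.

H = 45/64 = 0.7031
FA = 8/32 = 0.2500
z(0.7031) = 0.5333, z(0.2500) = -0.6745
d' = z(H) − z(FA) = 0.5333 − (-0.6745) = 1.2078

d' = 1.21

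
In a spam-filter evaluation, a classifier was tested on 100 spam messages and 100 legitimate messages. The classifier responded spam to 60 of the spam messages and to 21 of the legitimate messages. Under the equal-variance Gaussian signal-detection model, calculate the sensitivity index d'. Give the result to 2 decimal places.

d' = 1.06

H = 60/100 = 0.6000
FA = 21/100 = 0.2100
z(H) = 0.253
z(FA) = -0.806
d' = z(H) − z(FA) = 0.253 − (-0.806) = 1.059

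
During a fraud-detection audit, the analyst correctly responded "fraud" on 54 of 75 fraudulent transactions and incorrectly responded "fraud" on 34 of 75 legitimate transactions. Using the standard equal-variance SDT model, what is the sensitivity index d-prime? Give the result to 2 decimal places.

H = 54/75 = 0.7200
FA = 34/75 = 0.4533
z(0.7200) = 0.5828, z(0.4533) = -0.1173
d' = z(H) − z(FA) = 0.5828 − (-0.1173) = 0.7001

d-prime = 0.70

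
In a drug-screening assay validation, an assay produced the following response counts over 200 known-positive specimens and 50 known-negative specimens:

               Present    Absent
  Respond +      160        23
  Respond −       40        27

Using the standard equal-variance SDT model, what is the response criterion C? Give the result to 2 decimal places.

C = -0.37

H = 160/200 = 0.8000
FA = 23/50 = 0.4600
Φ⁻¹(0.8000) = 0.8416, Φ⁻¹(0.4600) = -0.1004
c = −½·[z(H) + z(FA)] = −0.5 × (0.8416 + (-0.1004)) = -0.3706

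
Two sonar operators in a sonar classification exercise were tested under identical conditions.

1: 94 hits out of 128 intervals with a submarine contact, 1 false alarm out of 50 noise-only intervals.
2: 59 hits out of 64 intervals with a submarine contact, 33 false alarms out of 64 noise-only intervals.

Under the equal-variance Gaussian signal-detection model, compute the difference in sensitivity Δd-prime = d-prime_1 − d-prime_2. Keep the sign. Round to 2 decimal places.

1: z(0.7344) = 0.626, z(0.0200) = -2.054, d' = 2.680
2: z(0.9219) = 1.418, z(0.5156) = 0.039, d' = 1.379
Δd' = d'_1 − d'_2 = 2.680 − 1.379 = 1.301
1 has the higher sensitivity.

Δd-prime = 1.30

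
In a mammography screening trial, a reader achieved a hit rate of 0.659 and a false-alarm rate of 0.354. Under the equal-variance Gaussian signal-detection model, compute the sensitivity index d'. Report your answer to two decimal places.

Φ⁻¹(H) = Φ⁻¹(0.659) = 0.4097
Φ⁻¹(FA) = Φ⁻¹(0.354) = -0.3745
d' = z(H) − z(FA) = 0.4097 − (-0.3745) = 0.7842

d' = 0.78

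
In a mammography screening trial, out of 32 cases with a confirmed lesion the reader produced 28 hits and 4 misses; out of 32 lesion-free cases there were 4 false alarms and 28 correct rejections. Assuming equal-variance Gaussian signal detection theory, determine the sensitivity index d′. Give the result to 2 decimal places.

d′ = 2.30

H = 28/32 = 0.8750
FA = 4/32 = 0.1250
z(H) = z(0.8750) = 1.1503
z(FA) = z(0.1250) = -1.1503
d' = z(H) − z(FA) = 1.1503 − (-1.1503) = 2.3006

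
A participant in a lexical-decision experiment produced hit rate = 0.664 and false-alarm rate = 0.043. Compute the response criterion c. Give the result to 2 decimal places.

c = 0.65

z(0.664) = 0.4234, z(0.043) = -1.7169
c = −½·[z(H) + z(FA)] = −0.5 × (0.4234 + (-1.7169)) = 0.64675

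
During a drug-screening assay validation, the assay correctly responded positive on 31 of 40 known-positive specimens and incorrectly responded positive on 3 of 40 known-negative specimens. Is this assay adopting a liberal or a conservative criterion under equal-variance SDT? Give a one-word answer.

z(H) = 0.755, z(FA) = -1.440
c = −½·(z(H) + z(FA)) = 0.3425
c > 0 → conservative criterion (biased toward responding “no”).

conservative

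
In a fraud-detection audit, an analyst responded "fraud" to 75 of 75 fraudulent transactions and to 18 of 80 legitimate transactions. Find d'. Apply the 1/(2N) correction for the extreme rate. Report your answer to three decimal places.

The hit rate is 75/75 = 1, so apply the 1/(2N) correction: H → 1 − 1/(2·75) = 0.99333.
z(H) = z(0.99333) = 2.4746
z(FA) = z(0.22500) = -0.7554
d' = 2.4746 − (-0.7554) = 3.2300

d' = 3.230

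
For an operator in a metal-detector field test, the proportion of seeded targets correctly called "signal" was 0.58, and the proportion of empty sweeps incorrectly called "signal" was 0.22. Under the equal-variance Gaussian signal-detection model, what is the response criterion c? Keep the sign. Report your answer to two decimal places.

z(H) = 0.202
z(FA) = -0.772
c = −½·[z(H) + z(FA)] = −0.5 × (0.202 + (-0.772)) = 0.285
c > 0: the operator has a conservative response bias.

c = 0.29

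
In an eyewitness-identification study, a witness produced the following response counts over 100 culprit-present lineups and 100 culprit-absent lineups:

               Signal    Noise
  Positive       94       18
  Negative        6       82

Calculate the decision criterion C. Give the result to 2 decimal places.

C = -0.32

H = 94/100 = 0.9400
FA = 18/100 = 0.1800
z(H) = 1.5548
z(FA) = -0.9154
c = −½·[z(H) + z(FA)] = −0.5 × (1.5548 + (-0.9154)) = -0.3197
c < 0: the witness has a liberal response bias.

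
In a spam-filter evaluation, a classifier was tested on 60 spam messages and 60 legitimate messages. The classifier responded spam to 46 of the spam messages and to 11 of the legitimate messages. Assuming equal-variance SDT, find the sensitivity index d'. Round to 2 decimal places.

d' = 1.63

H = 46/60 = 0.7667
FA = 11/60 = 0.1833
z(H) = z(0.7667) = 0.728
z(FA) = z(0.1833) = -0.903
d' = z(H) − z(FA) = 0.728 − (-0.903) = 1.631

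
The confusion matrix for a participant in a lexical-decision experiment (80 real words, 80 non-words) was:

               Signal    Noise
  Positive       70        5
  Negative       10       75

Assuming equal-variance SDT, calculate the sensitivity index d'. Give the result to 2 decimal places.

d' = 2.68

H = 70/80 = 0.8750
FA = 5/80 = 0.0625
z(H) = z(0.8750) = 1.1503
z(FA) = z(0.0625) = -1.5341
d' = z(H) − z(FA) = 1.1503 − (-1.5341) = 2.6844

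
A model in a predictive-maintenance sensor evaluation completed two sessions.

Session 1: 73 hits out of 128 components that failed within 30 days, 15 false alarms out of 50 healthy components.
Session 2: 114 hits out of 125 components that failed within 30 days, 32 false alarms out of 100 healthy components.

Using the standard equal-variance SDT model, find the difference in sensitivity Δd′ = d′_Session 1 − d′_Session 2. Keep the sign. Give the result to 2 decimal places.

Δd′ = -1.12

Session 1: z(0.5703) = 0.177, z(0.3000) = -0.524, d' = 0.701
Session 2: z(0.9120) = 1.353, z(0.3200) = -0.468, d' = 1.821
Δd' = d'_Session 1 − d'_Session 2 = 0.701 − 1.821 = -1.120
Session 2 has the higher sensitivity.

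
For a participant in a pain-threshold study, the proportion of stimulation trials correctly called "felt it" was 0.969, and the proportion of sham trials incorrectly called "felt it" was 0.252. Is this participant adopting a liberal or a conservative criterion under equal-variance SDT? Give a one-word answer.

z(H) = 1.866, z(FA) = -0.668
c = −½·(z(H) + z(FA)) = -0.599
c < 0 → liberal criterion (biased toward responding “yes”).

liberal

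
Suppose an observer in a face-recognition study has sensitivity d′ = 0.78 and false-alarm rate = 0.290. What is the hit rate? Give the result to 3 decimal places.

z(false-alarm rate) = z(0.290) = -0.5534
z(H) = z(FA) + d' = -0.5534 + 0.78 = 0.2266
hit rate = Φ(0.2266) = 0.5896

hit rate = 0.590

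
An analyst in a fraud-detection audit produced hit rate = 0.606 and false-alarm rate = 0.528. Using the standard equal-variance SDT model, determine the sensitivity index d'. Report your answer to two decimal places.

Φ⁻¹(H) = Φ⁻¹(0.606) = 0.2689
Φ⁻¹(FA) = Φ⁻¹(0.528) = 0.0702
d' = z(H) − z(FA) = 0.2689 − 0.0702 = 0.1987

d' = 0.20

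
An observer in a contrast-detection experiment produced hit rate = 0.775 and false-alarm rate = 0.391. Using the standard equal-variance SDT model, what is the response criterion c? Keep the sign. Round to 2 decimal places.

z(H) = z(0.775) = 0.755
z(FA) = z(0.391) = -0.277
c = −½·[z(H) + z(FA)] = −0.5 × (0.755 + (-0.277)) = -0.239

c = -0.24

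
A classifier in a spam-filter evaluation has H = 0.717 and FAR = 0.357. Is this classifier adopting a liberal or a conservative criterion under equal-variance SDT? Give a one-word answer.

liberal

z(H) = 0.574, z(FA) = -0.366
c = −½·(z(H) + z(FA)) = -0.104
c < 0 → liberal criterion (biased toward responding “yes”).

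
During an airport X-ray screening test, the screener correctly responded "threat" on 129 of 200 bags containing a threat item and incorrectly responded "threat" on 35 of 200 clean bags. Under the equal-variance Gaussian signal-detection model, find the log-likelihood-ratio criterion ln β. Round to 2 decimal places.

ln β = 0.37

H = 129/200 = 0.6450
FA = 35/200 = 0.1750
Φ⁻¹(0.6450) = 0.372, Φ⁻¹(0.1750) = -0.935
ln β = −½·[z(H)² − z(FA)²] = −0.5 × (0.138 − 0.874) = 0.368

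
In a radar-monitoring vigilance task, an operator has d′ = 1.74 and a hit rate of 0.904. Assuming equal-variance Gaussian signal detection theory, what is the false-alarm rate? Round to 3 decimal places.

z(hit rate) = z(0.904) = 1.3047
z(FA) = z(H) − d' = 1.3047 − 1.74 = -0.4353
false-alarm rate = Φ(-0.4353) = 0.3317

false-alarm rate = 0.332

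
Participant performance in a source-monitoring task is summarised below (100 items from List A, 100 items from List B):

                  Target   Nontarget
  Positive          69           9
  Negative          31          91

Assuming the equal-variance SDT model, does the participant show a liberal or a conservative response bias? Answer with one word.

z(H) = 0.496, z(FA) = -1.341
c = −½·(z(H) + z(FA)) = 0.4225
c > 0 → conservative criterion (biased toward responding “no”).

conservative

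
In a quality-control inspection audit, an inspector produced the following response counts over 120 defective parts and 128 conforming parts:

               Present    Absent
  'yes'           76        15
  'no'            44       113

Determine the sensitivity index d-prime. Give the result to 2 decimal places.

d-prime = 1.53

H = 76/120 = 0.6333
FA = 15/128 = 0.1172
Φ⁻¹(H) = Φ⁻¹(0.6333) = 0.341
Φ⁻¹(FA) = Φ⁻¹(0.1172) = -1.189
d' = z(H) − z(FA) = 0.341 − (-1.189) = 1.530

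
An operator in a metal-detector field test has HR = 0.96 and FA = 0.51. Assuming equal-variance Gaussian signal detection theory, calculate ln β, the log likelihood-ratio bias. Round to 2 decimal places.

ln β = -1.53

z(H) = 1.751
z(FA) = 0.025
ln β = −½·[z(H)² − z(FA)²] = −0.5 × (3.066 − 0.001) = -1.5325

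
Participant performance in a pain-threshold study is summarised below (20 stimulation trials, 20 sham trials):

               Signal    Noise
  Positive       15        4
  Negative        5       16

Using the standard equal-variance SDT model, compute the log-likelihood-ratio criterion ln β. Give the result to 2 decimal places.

ln β = 0.13

H = 15/20 = 0.7500
FA = 4/20 = 0.2000
Φ⁻¹(H) = Φ⁻¹(0.7500) = 0.674
Φ⁻¹(FA) = Φ⁻¹(0.2000) = -0.842
ln β = −½·[z(H)² − z(FA)²] = −0.5 × (0.454 − 0.709) = 0.1275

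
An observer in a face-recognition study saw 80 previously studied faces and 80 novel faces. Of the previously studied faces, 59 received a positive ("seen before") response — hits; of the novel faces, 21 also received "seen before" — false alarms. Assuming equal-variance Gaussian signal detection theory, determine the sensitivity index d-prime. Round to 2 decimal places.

d-prime = 1.27

H = 59/80 = 0.7375
FA = 21/80 = 0.2625
Φ⁻¹(H) = Φ⁻¹(0.7375) = 0.6357
Φ⁻¹(FA) = Φ⁻¹(0.2625) = -0.6357
d' = z(H) − z(FA) = 0.6357 − (-0.6357) = 1.2714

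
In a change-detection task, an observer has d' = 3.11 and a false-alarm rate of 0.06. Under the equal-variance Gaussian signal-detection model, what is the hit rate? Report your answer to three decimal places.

z(false-alarm rate) = z(0.06) = -1.5548
z(H) = z(FA) + d' = -1.5548 + 3.11 = 1.5552
hit rate = Φ(1.5552) = 0.9401

hit rate = 0.940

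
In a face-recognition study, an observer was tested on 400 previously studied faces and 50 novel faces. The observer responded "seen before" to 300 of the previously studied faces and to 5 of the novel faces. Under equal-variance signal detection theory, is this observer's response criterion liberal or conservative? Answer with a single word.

conservative

z(H) = 0.674, z(FA) = -1.282
c = −½·(z(H) + z(FA)) = 0.304
c > 0 → conservative criterion (biased toward responding “no”).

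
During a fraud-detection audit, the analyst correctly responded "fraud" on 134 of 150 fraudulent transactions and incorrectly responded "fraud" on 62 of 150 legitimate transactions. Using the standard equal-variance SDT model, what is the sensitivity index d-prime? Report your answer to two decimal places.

d-prime = 1.46

H = 134/150 = 0.8933
FA = 62/150 = 0.4133
z(0.8933) = 1.244, z(0.4133) = -0.219
d' = z(H) − z(FA) = 1.244 − (-0.219) = 1.463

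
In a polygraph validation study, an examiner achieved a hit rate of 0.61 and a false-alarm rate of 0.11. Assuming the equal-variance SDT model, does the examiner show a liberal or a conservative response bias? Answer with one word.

z(H) = 0.279, z(FA) = -1.227
c = −½·(z(H) + z(FA)) = 0.474
c > 0 → conservative criterion (biased toward responding “no”).

conservative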